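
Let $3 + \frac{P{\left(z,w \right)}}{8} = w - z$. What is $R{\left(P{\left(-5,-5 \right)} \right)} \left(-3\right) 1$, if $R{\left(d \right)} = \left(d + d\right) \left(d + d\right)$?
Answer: $-6912$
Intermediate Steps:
$P{\left(z,w \right)} = -24 - 8 z + 8 w$ ($P{\left(z,w \right)} = -24 + 8 \left(w - z\right) = -24 + \left(- 8 z + 8 w\right) = -24 - 8 z + 8 w$)
$R{\left(d \right)} = 4 d^{2}$ ($R{\left(d \right)} = 2 d 2 d = 4 d^{2}$)
$R{\left(P{\left(-5,-5 \right)} \right)} \left(-3\right) 1 = 4 \left(-24 - -40 + 8 \left(-5\right)\right)^{2} \left(-3\right) 1 = 4 \left(-24 + 40 - 40\right)^{2} \left(-3\right) 1 = 4 \left(-24\right)^{2} \left(-3\right) 1 = 4 \cdot 576 \left(-3\right) 1 = 2304 \left(-3\right) 1 = \left(-6912\right) 1 = -6912$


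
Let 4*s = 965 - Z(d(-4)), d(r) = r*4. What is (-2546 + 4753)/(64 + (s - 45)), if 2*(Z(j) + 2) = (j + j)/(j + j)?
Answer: 17656/2085 ≈ 8.4681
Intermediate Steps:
d(r) = 4*r
Z(j) = -3/2 (Z(j) = -2 + ((j + j)/(j + j))/2 = -2 + ((2*j)/((2*j)))/2 = -2 + ((2*j)*(1/(2*j)))/2 = -2 + (½)*1 = -2 + ½ = -3/2)
s = 1933/8 (s = (965 - 1*(-3/2))/4 = (965 + 3/2)/4 = (¼)*(1933/2) = 1933/8 ≈ 241.63)
(-2546 + 4753)/(64 + (s - 45)) = (-2546 + 4753)/(64 + (1933/8 - 45)) = 2207/(64 + 1573/8) = 2207/(2085/8) = 2207*(8/2085) = 17656/2085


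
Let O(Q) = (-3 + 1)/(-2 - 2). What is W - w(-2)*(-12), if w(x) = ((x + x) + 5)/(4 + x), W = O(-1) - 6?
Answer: ½ ≈ 0.50000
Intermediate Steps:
O(Q) = ½ (O(Q) = -2/(-4) = -2*(-¼) = ½)
W = -11/2 (W = ½ - 6 = -11/2 ≈ -5.5000)
w(x) = (5 + 2*x)/(4 + x) (w(x) = (2*x + 5)/(4 + x) = (5 + 2*x)/(4 + x))
W - w(-2)*(-12) = -11/2 - (5 + 2*(-2))/(4 - 2)*(-12) = -11/2 - (5 - 4)/2*(-12) = -11/2 - 1/2*(-12) = -11/2 - 1*½*(-12) = -11/2 - ½*(-12) = -11/2 + 6 = ½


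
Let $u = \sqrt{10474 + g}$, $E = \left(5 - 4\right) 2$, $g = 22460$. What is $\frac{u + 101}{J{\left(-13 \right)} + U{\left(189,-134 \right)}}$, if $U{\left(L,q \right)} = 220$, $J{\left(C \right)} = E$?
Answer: $\frac{101}{222} + \frac{\sqrt{32934}}{222} \approx 1.2724$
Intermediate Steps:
$E = 2$ ($E = 1 \cdot 2 = 2$)
$J{\left(C \right)} = 2$
$u = \sqrt{32934}$ ($u = \sqrt{10474 + 22460} = \sqrt{32934} \approx 181.48$)
$\frac{u + 101}{J{\left(-13 \right)} + U{\left(189,-134 \right)}} = \frac{\sqrt{32934} + 101}{2 + 220} = \frac{101 + \sqrt{32934}}{222} = \left(101 + \sqrt{32934}\right) \frac{1}{222} = \frac{101}{222} + \frac{\sqrt{32934}}{222}$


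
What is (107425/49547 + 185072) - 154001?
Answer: 1539582262/49547 ≈ 31073.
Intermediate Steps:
(107425/49547 + 185072) - 154001 = 9169869809/49547 - 154001 = 1539582262/49547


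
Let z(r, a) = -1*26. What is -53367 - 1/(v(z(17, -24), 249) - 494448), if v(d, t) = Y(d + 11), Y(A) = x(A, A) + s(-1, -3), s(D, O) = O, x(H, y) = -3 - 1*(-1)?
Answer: -26387473250/494453 ≈ -53367.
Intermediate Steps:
z(r, a) = -26
x(H, y) = -2 (x(H, y) = -3 + 1 = -2)
Y(A) = -5 (Y(A) = -2 - 3 = -5)
v(d, t) = -5
-53367 - 1/(v(z(17, -24), 249) - 494448) = -53367 - 1/(-5 - 494448) = -53367 - 1/(-494453) = -53367 - 1*(-1/494453) = -53367 + 1/494453 = -26387473250/494453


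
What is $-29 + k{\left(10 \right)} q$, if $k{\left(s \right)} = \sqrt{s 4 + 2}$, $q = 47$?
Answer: $-29 + 47 \sqrt{42} \approx 275.59$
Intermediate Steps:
$k{\left(s \right)} = \sqrt{2 + 4 s}$ ($k{\left(s \right)} = \sqrt{4 s + 2} = \sqrt{2 + 4 s}$)
$-29 + k{\left(10 \right)} q = -29 + \sqrt{2 + 4 \cdot 10} \cdot 47 = -29 + \sqrt{2 + 40} \cdot 47 = -29 + \sqrt{42} \cdot 47 = -29 + 47 \sqrt{42}$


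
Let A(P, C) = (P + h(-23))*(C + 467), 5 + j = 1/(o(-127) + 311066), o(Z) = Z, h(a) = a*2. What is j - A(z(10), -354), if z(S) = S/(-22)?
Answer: 17937449043/3420329 ≈ 5244.4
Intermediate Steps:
z(S) = -S/22 (z(S) = S*(-1/22) = -S/22)
h(a) = 2*a
j = -1554694/310939 (j = -5 + 1/(-127 + 311066) = -5 + 1/310939 = -1554694/310939 ≈ -5.0000)
A(P, C) = (-46 + P)*(467 + C) (A(P, C) = (P + 2*(-23))*(C + 467) = (P - 46)*(467 + C) = (-46 + P)*(467 + C))
j - A(z(10), -354) = -1554694/310939 - (-21482 - 46*(-354) + 467*(-1/22*10) - (-177)*10/11) = -1554694/310939 - (-21482 + 16284 + 467*(-5/11) - 354*(-5/11)) = -1554694/310939 - (-21482 + 16284 - 2335/11 + 1770/11) = -1554694/310939 - 1*(-57743/11) = -1554694/310939 + 57743/11 = 17937449043/3420329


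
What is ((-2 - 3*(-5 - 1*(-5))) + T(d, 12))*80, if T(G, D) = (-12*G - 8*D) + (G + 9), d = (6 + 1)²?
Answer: -50240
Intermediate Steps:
d = 49 (d = 7² = 49)
T(G, D) = 9 - 11*G - 8*D (T(G, D) = (-12*G - 8*D) + (9 + G) = 9 - 11*G - 8*D)
((-2 - 3*(-5 - 1*(-5))) + T(d, 12))*80 = ((-2 - 3*(-5 - 1*(-5))) + (9 - 11*49 - 8*12))*80 = ((-2 - 3*(-5 + 5)) + (9 - 539 - 96))*80 = ((-2 - 3*0) - 626)*80 = ((-2 + 0) - 626)*80 = (-2 - 626)*80 = -628*80 = -50240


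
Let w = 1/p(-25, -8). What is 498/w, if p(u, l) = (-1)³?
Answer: -498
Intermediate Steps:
p(u, l) = -1
w = -1 (w = 1/(-1) = -1)
498/w = 498/(-1) = 498*(-1) = -498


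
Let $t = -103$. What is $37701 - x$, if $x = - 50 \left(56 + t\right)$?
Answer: $35351$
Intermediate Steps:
$x = 2350$ ($x = - 50 \left(56 - 103\right) = \left(-50\right) \left(-47\right) = 2350$)
$37701 - x = 37701 - 2350 = 35351$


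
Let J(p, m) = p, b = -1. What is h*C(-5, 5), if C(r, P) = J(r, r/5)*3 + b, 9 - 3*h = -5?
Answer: -224/3 ≈ -74.667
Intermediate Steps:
h = 14/3 (h = 3 - ⅓*(-5) = 3 + 5/3 = 14/3 ≈ 4.6667)
C(r, P) = -1 + 3*r (C(r, P) = r*3 - 1 = 3*r - 1 = -1 + 3*r)
h*C(-5, 5) = 14*(-1 + 3*(-5))/3 = 14*(-1 - 15)/3 = (14/3)*(-16) = -224/3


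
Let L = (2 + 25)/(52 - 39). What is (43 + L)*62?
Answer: 36332/13 ≈ 2794.8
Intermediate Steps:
L = 27/13 ≈ 2.0769
(43 + L)*62 = (43 + 27/13)*62 = (586/13)*62 = 36332/13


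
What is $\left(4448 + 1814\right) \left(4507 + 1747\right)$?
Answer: $39162548$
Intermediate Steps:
$\left(4448 + 1814\right) \left(4507 + 1747\right) = 6262 \cdot 6254 = 39162548$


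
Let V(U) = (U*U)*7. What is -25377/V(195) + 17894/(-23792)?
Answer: -894450839/1055472600 ≈ -0.84744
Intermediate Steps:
V(U) = 7*U² (V(U) = U²*7 = 7*U²)
-25377/V(195) + 17894/(-23792) = -25377/(7*195²) + 17894/(-23792) = -25377/(7*38025) + 17894*(-1/23792) = -25377/266175 - 8947/11896 = -25377*1/266175 - 8947/11896 = -8459/88725 - 8947/11896 = -894450839/1055472600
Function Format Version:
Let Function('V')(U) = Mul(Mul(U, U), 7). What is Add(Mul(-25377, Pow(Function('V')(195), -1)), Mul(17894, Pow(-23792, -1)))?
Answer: Rational(-894450839, 1055472600) ≈ -0.84744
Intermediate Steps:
Function('V')(U) = Mul(7, Pow(U, 2)) (Function('V')(U) = Mul(Pow(U, 2), 7) = Mul(7, Pow(U, 2)))
Add(Mul(-25377, Pow(Function('V')(195), -1)), Mul(17894, Pow(-23792, -1))) = Add(Mul(-25377, Pow(Mul(7, Pow(195, 2)), -1)), Mul(17894, Pow(-23792, -1))) = Add(Mul(-25377, Pow(Mul(7, 38025), -1)), Mul(17894, Rational(-1, 23792))) = Add(Mul(-25377, Pow(266175, -1)), Rational(-8947, 11896)) = Add(Mul(-25377, Rational(1, 266175)), Rational(-8947, 11896)) = Add(Rational(-8459, 88725), Rational(-8947, 11896)) = Rational(-894450839, 1055472600)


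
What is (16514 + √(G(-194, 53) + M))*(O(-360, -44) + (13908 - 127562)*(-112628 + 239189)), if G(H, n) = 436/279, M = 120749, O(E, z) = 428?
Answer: -237540075477524 - 14384163466*√1044371617/93 ≈ -2.4254e+14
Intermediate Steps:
G(H, n) = 436/279 (G(H, n) = 436*(1/279) = 436/279)
(16514 + √(G(-194, 53) + M))*(O(-360, -44) + (13908 - 127562)*(-112628 + 239189)) = (16514 + √(436/279 + 120749))*(428 + (13908 - 127562)*(-112628 + 239189)) = (16514 + √(33689407/279))*(428 - 113654*126561) = (16514 + √1044371617/93)*(428 - 14384163894) = (16514 + √1044371617/93)*(-14384163466) = -237540075477524 - 14384163466*√1044371617/93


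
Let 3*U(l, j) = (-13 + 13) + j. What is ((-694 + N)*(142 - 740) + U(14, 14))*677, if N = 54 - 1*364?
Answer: 1219405630/3 ≈ 4.0647e+8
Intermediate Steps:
N = -310 (N = 54 - 364 = -310)
U(l, j) = j/3 (U(l, j) = ((-13 + 13) + j)/3 = (0 + j)/3 = j/3)
((-694 + N)*(142 - 740) + U(14, 14))*677 = ((-694 - 310)*(142 - 740) + (⅓)*14)*677 = (-1004*(-598) + 14/3)*677 = (600392 + 14/3)*677 = (1801190/3)*677 = 1219405630/3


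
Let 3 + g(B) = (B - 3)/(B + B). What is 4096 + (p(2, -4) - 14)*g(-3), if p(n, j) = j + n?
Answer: 4128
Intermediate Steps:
g(B) = -3 + (-3 + B)/(2*B) (g(B) = -3 + (B - 3)/(B + B) = -3 + (-3 + B)/((2*B)) = -3 + (-3 + B)*(1/(2*B)) = -3 + (-3 + B)/(2*B))
4096 + (p(2, -4) - 14)*g(-3) = 4096 + ((-4 + 2) - 14)*((1/2)*(-3 - 5*(-3))/(-3)) = 4096 + (-2 - 14)*((1/2)*(-1/3)*(-3 + 15)) = 4096 - 8*(-1)*12/3 = 4096 - 16*(-2) = 4096 + 32 = 4128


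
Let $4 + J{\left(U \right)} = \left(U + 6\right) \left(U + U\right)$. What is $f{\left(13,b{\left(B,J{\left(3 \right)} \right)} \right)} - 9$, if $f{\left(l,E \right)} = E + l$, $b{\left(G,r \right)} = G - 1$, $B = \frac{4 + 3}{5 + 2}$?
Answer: $4$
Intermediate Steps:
$J{\left(U \right)} = -4 + 2 U \left(6 + U\right)$ ($J{\left(U \right)} = -4 + \left(U + 6\right) \left(U + U\right) = -4 + \left(6 + U\right) 2 U = -4 + 2 U \left(6 + U\right)$)
$B = 1$ ($B = \frac{7}{7} = 7 \cdot \frac{1}{7} = 1$)
$b{\left(G,r \right)} = -1 + G$
$f{\left(13,b{\left(B,J{\left(3 \right)} \right)} \right)} - 9 = \left(\left(-1 + 1\right) + 13\right) - 9 = \left(0 + 13\right) - 9 = 13 - 9 = 4$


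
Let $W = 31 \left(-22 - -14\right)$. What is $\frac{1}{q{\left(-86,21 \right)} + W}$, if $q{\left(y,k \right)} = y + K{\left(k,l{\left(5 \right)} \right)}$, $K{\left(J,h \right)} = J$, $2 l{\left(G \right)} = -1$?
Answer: $- \frac{1}{313} \approx -0.0031949$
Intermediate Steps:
$l{\left(G \right)} = - \frac{1}{2}$ ($l{\left(G \right)} = \frac{1}{2} \left(-1\right) = - \frac{1}{2}$)
$W = -248$ ($W = 31 \left(-22 + 14\right) = 31 \left(-8\right) = -248$)
$q{\left(y,k \right)} = k + y$ ($q{\left(y,k \right)} = y + k = k + y$)
$\frac{1}{q{\left(-86,21 \right)} + W} = \frac{1}{\left(21 - 86\right) - 248} = \frac{1}{-65 - 248} = \frac{1}{-313} = - \frac{1}{313}$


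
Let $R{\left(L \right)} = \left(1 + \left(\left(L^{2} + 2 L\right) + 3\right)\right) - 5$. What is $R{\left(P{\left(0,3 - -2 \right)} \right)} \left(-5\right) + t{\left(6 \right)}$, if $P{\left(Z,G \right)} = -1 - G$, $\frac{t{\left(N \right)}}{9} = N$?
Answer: $-61$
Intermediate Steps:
$t{\left(N \right)} = 9 N$
$R{\left(L \right)} = -1 + L^{2} + 2 L$ ($R{\left(L \right)} = \left(1 + \left(3 + L^{2} + 2 L\right)\right) - 5 = \left(4 + L^{2} + 2 L\right) - 5 = -1 + L^{2} + 2 L$)
$R{\left(P{\left(0,3 - -2 \right)} \right)} \left(-5\right) + t{\left(6 \right)} = \left(-1 + \left(-1 - \left(3 - -2\right)\right)^{2} + 2 \left(-1 - \left(3 - -2\right)\right)\right) \left(-5\right) + 9 \cdot 6 = \left(-1 + \left(-1 - \left(3 + 2\right)\right)^{2} + 2 \left(-1 - \left(3 + 2\right)\right)\right) \left(-5\right) + 54 = \left(-1 + \left(-1 - 5\right)^{2} + 2 \left(-1 - 5\right)\right) \left(-5\right) + 54 = \left(-1 + \left(-6\right)^{2} + 2 \left(-6\right)\right) \left(-5\right) + 54 = \left(-1 + 36 - 12\right) \left(-5\right) + 54 = 23 \left(-5\right) + 54 = -115 + 54 = -61$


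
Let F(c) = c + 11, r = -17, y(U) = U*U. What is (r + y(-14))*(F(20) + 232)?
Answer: 47077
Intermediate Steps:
y(U) = U²
F(c) = 11 + c
(r + y(-14))*(F(20) + 232) = (-17 + (-14)²)*((11 + 20) + 232) = (-17 + 196)*(31 + 232) = 179*263 = 47077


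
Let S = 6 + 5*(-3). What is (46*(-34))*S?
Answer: 14076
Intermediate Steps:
S = -9 (S = 6 - 15 = -9)
(46*(-34))*S = (46*(-34))*(-9) = -1564*(-9) = 14076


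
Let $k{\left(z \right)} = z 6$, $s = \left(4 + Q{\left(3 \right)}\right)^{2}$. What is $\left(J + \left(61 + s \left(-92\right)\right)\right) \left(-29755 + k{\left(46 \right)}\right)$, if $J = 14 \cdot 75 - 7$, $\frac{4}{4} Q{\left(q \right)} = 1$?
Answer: $35256884$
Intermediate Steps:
$Q{\left(q \right)} = 1$
$s = 25$ ($s = \left(4 + 1\right)^{2} = 5^{2} = 25$)
$k{\left(z \right)} = 6 z$
$J = 1043$ ($J = 1050 - 7 = 1043$)
$\left(J + \left(61 + s \left(-92\right)\right)\right) \left(-29755 + k{\left(46 \right)}\right) = \left(1043 + \left(61 + 25 \left(-92\right)\right)\right) \left(-29755 + 6 \cdot 46\right) = \left(1043 + \left(61 - 2300\right)\right) \left(-29755 + 276\right) = \left(1043 - 2239\right) \left(-29479\right) = \left(-1196\right) \left(-29479\right) = 35256884$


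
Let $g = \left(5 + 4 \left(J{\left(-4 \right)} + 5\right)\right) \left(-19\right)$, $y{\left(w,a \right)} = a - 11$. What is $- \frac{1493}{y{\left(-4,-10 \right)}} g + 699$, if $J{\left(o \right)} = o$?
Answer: $- \frac{80208}{7} \approx -11458.0$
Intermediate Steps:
$y{\left(w,a \right)} = -11 + a$
$g = -171$ ($g = \left(5 + 4 \left(-4 + 5\right)\right) \left(-19\right) = \left(5 + 4 \cdot 1\right) \left(-19\right) = \left(5 + 4\right) \left(-19\right) = 9 \left(-19\right) = -171$)
$- \frac{1493}{y{\left(-4,-10 \right)}} g + 699 = - \frac{1493}{-11 - 10} \left(-171\right) + 699 = - \frac{1493}{-21} \left(-171\right) + 699 = \left(-1493\right) \left(- \frac{1}{21}\right) \left(-171\right) + 699 = \frac{1493}{21} \left(-171\right) + 699 = - \frac{85101}{7} + 699 = - \frac{80208}{7}$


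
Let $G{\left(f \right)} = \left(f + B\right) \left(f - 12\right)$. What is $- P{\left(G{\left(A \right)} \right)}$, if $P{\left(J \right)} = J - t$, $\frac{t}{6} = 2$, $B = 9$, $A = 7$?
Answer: $92$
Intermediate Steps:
$t = 12$ ($t = 6 \cdot 2 = 12$)
$G{\left(f \right)} = \left(-12 + f\right) \left(9 + f\right)$ ($G{\left(f \right)} = \left(f + 9\right) \left(f - 12\right) = \left(9 + f\right) \left(-12 + f\right) = \left(-12 + f\right) \left(9 + f\right)$)
$P{\left(J \right)} = -12 + J$ ($P{\left(J \right)} = J - 12 = -12 + J$)
$- P{\left(G{\left(A \right)} \right)} = - (-12 - \left(129 - 49\right)) = - (-12 - 80) = \left(-1\right) \left(-92\right) = 92$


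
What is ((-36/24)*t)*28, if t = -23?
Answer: 966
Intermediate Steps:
((-36/24)*t)*28 = (-36/24*(-23))*28 = (-36*1/24*(-23))*28 = -3/2*(-23)*28 = (69/2)*28 = 966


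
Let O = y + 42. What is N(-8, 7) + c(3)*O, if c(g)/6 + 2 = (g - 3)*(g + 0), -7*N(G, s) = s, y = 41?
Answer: -997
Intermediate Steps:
N(G, s) = -s/7
c(g) = -12 + 6*g*(-3 + g) (c(g) = -12 + 6*((g - 3)*(g + 0)) = -12 + 6*((-3 + g)*g) = -12 + 6*(g*(-3 + g)) = -12 + 6*g*(-3 + g))
O = 83 (O = 41 + 42 = 83)
N(-8, 7) + c(3)*O = -1/7*7 + (-12 - 18*3 + 6*3**2)*83 = -1 + (-12 - 54 + 6*9)*83 = -1 + (-12 - 54 + 54)*83 = -1 - 12*83 = -1 - 996 = -997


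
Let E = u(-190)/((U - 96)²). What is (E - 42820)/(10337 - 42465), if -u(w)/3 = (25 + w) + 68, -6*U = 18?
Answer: 139892843/104962176 ≈ 1.3328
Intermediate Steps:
U = -3 (U = -⅙*18 = -3)
u(w) = -279 - 3*w (u(w) = -3*((25 + w) + 68) = -3*(93 + w) = -279 - 3*w)
E = 97/3267 (E = (-279 - 3*(-190))/((-3 - 96)²) = (-279 + 570)/((-99)²) = 291/9801 = 291*(1/9801) = 97/3267 ≈ 0.029691)
(E - 42820)/(10337 - 42465) = (97/3267 - 42820)/(10337 - 42465) = -139892843/3267/(-32128) = -139892843/3267*(-1/32128) = 139892843/104962176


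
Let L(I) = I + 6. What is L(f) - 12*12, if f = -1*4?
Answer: -142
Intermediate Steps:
f = -4
L(I) = 6 + I
L(f) - 12*12 = (6 - 4) - 12*12 = 2 - 144 = -142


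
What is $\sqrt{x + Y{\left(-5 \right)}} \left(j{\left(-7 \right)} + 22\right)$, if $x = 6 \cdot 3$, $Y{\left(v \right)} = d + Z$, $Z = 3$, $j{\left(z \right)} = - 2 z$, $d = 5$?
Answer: $36 \sqrt{26} \approx 183.56$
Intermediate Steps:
$Y{\left(v \right)} = 8$ ($Y{\left(v \right)} = 5 + 3 = 8$)
$x = 18$
$\sqrt{x + Y{\left(-5 \right)}} \left(j{\left(-7 \right)} + 22\right) = \sqrt{18 + 8} \left(\left(-2\right) \left(-7\right) + 22\right) = \sqrt{26} \left(14 + 22\right) = \sqrt{26} \cdot 36 = 36 \sqrt{26}$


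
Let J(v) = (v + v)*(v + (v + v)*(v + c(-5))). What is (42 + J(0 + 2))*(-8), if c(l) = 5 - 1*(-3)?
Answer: -1680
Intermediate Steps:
c(l) = 8 (c(l) = 5 + 3 = 8)
J(v) = 2*v*(v + 2*v*(8 + v)) (J(v) = (v + v)*(v + (v + v)*(v + 8)) = (2*v)*(v + (2*v)*(8 + v)) = (2*v)*(v + 2*v*(8 + v)) = 2*v*(v + 2*v*(8 + v)))
(42 + J(0 + 2))*(-8) = (42 + (0 + 2)²*(34 + 4*(0 + 2)))*(-8) = (42 + 2²*(34 + 4*2))*(-8) = (42 + 4*(34 + 8))*(-8) = (42 + 4*42)*(-8) = (42 + 168)*(-8) = 210*(-8) = -1680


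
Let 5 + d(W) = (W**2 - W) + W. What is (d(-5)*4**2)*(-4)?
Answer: -1280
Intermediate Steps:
d(W) = -5 + W**2 (d(W) = -5 + ((W**2 - W) + W) = -5 + W**2)
(d(-5)*4**2)*(-4) = ((-5 + (-5)**2)*4**2)*(-4) = ((-5 + 25)*16)*(-4) = (20*16)*(-4) = 320*(-4) = -1280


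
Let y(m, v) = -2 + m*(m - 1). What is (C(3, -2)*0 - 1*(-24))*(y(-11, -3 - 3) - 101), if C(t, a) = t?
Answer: 696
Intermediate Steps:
y(m, v) = -2 + m*(-1 + m)
(C(3, -2)*0 - 1*(-24))*(y(-11, -3 - 3) - 101) = (3*0 - 1*(-24))*((-2 + (-11)² - 1*(-11)) - 101) = (0 + 24)*((-2 + 121 + 11) - 101) = 24*(130 - 101) = 24*29 = 696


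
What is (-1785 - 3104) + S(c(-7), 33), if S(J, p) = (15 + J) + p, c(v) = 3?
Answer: -4838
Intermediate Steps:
S(J, p) = 15 + J + p
(-1785 - 3104) + S(c(-7), 33) = (-1785 - 3104) + (15 + 3 + 33) = -4889 + 51 = -4838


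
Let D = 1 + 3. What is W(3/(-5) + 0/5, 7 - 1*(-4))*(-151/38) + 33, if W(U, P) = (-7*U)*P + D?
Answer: -31631/190 ≈ -166.48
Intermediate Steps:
D = 4
W(U, P) = 4 - 7*P*U (W(U, P) = (-7*U)*P + 4 = -7*P*U + 4 = 4 - 7*P*U)
W(3/(-5) + 0/5, 7 - 1*(-4))*(-151/38) + 33 = (4 - 7*(7 - 1*(-4))*(3/(-5) + 0/5))*(-151/38) + 33 = (4 - 7*(7 + 4)*(3*(-1/5) + 0*(1/5)))*(-151*1/38) + 33 = (4 - 7*11*(-3/5 + 0))*(-151/38) + 33 = (4 - 7*11*(-3/5))*(-151/38) + 33 = (4 + 231/5)*(-151/38) + 33 = (251/5)*(-151/38) + 33 = -37901/190 + 33 = -31631/190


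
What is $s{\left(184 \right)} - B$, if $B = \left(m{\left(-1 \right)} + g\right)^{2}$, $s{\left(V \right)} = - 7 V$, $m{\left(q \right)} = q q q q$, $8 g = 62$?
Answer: $- \frac{21833}{16} \approx -1364.6$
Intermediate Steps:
$g = \frac{31}{4}$ ($g = \frac{1}{8} \cdot 62 = \frac{31}{4} \approx 7.75$)
$m{\left(q \right)} = q^{4}$ ($m{\left(q \right)} = q q^{2} q = q^{3} q = q^{4}$)
$B = \frac{1225}{16}$ ($B = \left(\left(-1\right)^{4} + \frac{31}{4}\right)^{2} = \left(1 + \frac{31}{4}\right)^{2} = \left(\frac{35}{4}\right)^{2} = \frac{1225}{16} \approx 76.563$)
$s{\left(184 \right)} - B = \left(-7\right) 184 - \frac{1225}{16} = -1288 - \frac{1225}{16} = - \frac{21833}{16}$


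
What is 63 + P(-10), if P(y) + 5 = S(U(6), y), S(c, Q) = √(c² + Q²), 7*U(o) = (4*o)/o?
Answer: 58 + 2*√1229/7 ≈ 68.016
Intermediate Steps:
U(o) = 4/7 (U(o) = ((4*o)/o)/7 = (⅐)*4 = 4/7)
S(c, Q) = √(Q² + c²)
P(y) = -5 + √(16/49 + y²) (P(y) = -5 + √(y² + (4/7)²) = -5 + √(y² + 16/49) = -5 + √(16/49 + y²))
63 + P(-10) = 63 + (-5 + √(16 + 49*(-10)²)/7) = 63 + (-5 + √(16 + 49*100)/7) = 63 + (-5 + √(16 + 4900)/7) = 63 + (-5 + √4916/7) = 63 + (-5 + (2*√1229)/7) = 63 + (-5 + 2*√1229/7) = 58 + 2*√1229/7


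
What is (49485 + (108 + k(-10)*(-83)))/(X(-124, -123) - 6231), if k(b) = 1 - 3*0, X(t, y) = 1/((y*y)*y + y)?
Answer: -92137614900/11595828691 ≈ -7.9458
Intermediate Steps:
X(t, y) = 1/(y + y³) (X(t, y) = 1/(y²*y + y) = 1/(y³ + y) = 1/(y + y³))
k(b) = 1 (k(b) = 1 + 0 = 1)
(49485 + (108 + k(-10)*(-83)))/(X(-124, -123) - 6231) = (49485 + (108 + 1*(-83)))/(1/(-123 + (-123)³) - 6231) = (49485 + (108 - 83))/(1/(-123 - 1860867) - 6231) = (49485 + 25)/(1/(-1860990) - 6231) = 49510/(-1/1860990 - 6231) = 49510/(-11595828691/1860990) = 49510*(-1860990/11595828691) = -92137614900/11595828691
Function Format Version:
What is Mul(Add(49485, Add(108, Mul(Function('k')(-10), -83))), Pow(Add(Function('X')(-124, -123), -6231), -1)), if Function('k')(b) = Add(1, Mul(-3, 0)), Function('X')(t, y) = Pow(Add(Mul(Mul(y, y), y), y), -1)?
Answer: Rational(-92137614900, 11595828691) ≈ -7.9458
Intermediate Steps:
Function('X')(t, y) = Pow(Add(y, Pow(y, 3)), -1) (Function('X')(t, y) = Pow(Add(Mul(Pow(y, 2), y), y), -1) = Pow(Add(Pow(y, 3), y), -1) = Pow(Add(y, Pow(y, 3)), -1))
Function('k')(b) = 1 (Function('k')(b) = Add(1, 0) = 1)
Mul(Add(49485, Add(108, Mul(Function('k')(-10), -83))), Pow(Add(Function('X')(-124, -123), -6231), -1)) = Mul(Add(49485, Add(108, Mul(1, -83))), Pow(Add(Pow(Add(-123, Pow(-123, 3)), -1), -6231), -1)) = Mul(Add(49485, Add(108, -83)), Pow(Add(Pow(Add(-123, -1860867), -1), -6231), -1)) = Mul(Add(49485, 25), Pow(Add(Pow(-1860990, -1), -6231), -1)) = Mul(49510, Pow(Add(Rational(-1, 1860990), -6231), -1)) = Mul(49510, Pow(Rational(-11595828691, 1860990), -1)) = Mul(49510, Rational(-1860990, 11595828691)) = Rational(-92137614900, 11595828691)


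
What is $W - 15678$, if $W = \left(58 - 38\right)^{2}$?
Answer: $-15278$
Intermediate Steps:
$W = 400$ ($W = 20^{2} = 400$)
$W - 15678 = 400 - 15678 = -15278$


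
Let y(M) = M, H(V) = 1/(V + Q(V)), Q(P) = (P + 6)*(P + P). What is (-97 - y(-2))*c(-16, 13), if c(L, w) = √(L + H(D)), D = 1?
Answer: -19*I*√3585/3 ≈ -379.21*I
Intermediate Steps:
Q(P) = 2*P*(6 + P) (Q(P) = (6 + P)*(2*P) = 2*P*(6 + P))
H(V) = 1/(V + 2*V*(6 + V))
c(L, w) = √(1/15 + L) (c(L, w) = √(L + 1/(1*(13 + 2*1))) = √(L + 1/(13 + 2)) = √(L + 1/15) = √(1/15 + L))
(-97 - y(-2))*c(-16, 13) = (-97 - 1*(-2))*(√(15 + 225*(-16))/15) = (-97 + 2)*(√(15 - 3600)/15) = -19*√(-3585)/3 = -19*I*√3585/3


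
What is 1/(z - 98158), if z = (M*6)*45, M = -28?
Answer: -1/105718 ≈ -9.4591e-6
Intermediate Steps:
z = -7560 (z = -28*6*45 = -168*45 = -7560)
1/(z - 98158) = 1/(-7560 - 98158) = 1/(-105718) = -1/105718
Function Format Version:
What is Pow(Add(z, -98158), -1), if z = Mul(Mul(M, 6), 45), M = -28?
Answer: Rational(-1, 105718) ≈ -9.4591e-6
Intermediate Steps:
z = -7560 (z = Mul(Mul(-28, 6), 45) = Mul(-168, 45) = -7560)
Pow(Add(z, -98158), -1) = Pow(Add(-7560, -98158), -1) = Pow(-105718, -1) = Rational(-1, 105718)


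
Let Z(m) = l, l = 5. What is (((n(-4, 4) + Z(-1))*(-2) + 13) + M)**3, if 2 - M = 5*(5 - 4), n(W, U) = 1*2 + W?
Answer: 64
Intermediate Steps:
n(W, U) = 2 + W
Z(m) = 5
M = -3 (M = 2 - 5*(5 - 4) = 2 - 5 = -3)
(((n(-4, 4) + Z(-1))*(-2) + 13) + M)**3 = ((((2 - 4) + 5)*(-2) + 13) - 3)**3 = (((-2 + 5)*(-2) + 13) - 3)**3 = ((3*(-2) + 13) - 3)**3 = ((-6 + 13) - 3)**3 = (7 - 3)**3 = 4**3 = 64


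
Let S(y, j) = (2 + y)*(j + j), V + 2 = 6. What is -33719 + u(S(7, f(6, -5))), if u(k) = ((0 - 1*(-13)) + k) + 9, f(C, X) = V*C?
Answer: -33265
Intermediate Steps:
V = 4 (V = -2 + 6 = 4)
f(C, X) = 4*C
S(y, j) = 2*j*(2 + y) (S(y, j) = (2 + y)*(2*j) = 2*j*(2 + y))
u(k) = 22 + k (u(k) = ((0 + 13) + k) + 9 = (13 + k) + 9 = 22 + k)
-33719 + u(S(7, f(6, -5))) = -33719 + (22 + 2*(4*6)*(2 + 7)) = -33719 + (22 + 2*24*9) = -33719 + (22 + 432) = -33719 + 454 = -33265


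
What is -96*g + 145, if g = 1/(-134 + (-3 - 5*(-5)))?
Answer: 1021/7 ≈ 145.86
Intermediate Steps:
g = -1/112 (g = 1/(-134 + (-3 + 25)) = 1/(-134 + 22) = 1/(-112) = -1/112 ≈ -0.0089286)
-96*g + 145 = -96*(-1/112) + 145 = 6/7 + 145 = 1021/7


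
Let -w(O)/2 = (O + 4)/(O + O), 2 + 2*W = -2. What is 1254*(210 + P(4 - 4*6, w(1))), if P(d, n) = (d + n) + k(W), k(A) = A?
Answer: 229482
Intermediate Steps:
W = -2 (W = -1 + (½)*(-2) = -1 - 1 = -2)
w(O) = -(4 + O)/O (w(O) = -2*(O + 4)/(O + O) = -2*(4 + O)/(2*O) = -2*(4 + O)*1/(2*O) = -(4 + O)/O)
P(d, n) = -2 + d + n (P(d, n) = (d + n) - 2 = -2 + d + n)
1254*(210 + P(4 - 4*6, w(1))) = 1254*(210 + (-2 + (4 - 4*6) + (-4 - 1*1)/1)) = 1254*(210 + (-2 + (4 - 24) + 1*(-4 - 1))) = 1254*(210 + (-2 - 20 + 1*(-5))) = 1254*(210 + (-2 - 20 - 5)) = 1254*(210 - 27) = 1254*183 = 229482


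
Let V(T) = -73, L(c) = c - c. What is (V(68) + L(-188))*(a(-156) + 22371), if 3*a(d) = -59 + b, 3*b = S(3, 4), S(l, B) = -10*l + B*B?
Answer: -14683804/9 ≈ -1.6315e+6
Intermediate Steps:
L(c) = 0
S(l, B) = B² - 10*l (S(l, B) = -10*l + B² = B² - 10*l)
b = -14/3 (b = (4² - 10*3)/3 = (16 - 30)/3 = (⅓)*(-14) = -14/3 ≈ -4.6667)
a(d) = -191/9 (a(d) = (-59 - 14/3)/3 = (⅓)*(-191/3) = -191/9)
(V(68) + L(-188))*(a(-156) + 22371) = (-73 + 0)*(-191/9 + 22371) = -73*201148/9 = -14683804/9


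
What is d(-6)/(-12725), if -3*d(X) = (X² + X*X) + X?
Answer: 22/12725 ≈ 0.0017289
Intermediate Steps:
d(X) = -2*X²/3 - X/3 (d(X) = -((X² + X*X) + X)/3 = -((X² + X²) + X)/3 = -(2*X² + X)/3 = -(X + 2*X²)/3 = -2*X²/3 - X/3)
d(-6)/(-12725) = -⅓*(-6)*(1 + 2*(-6))/(-12725) = -⅓*(-6)*(1 - 12)*(-1/12725) = -⅓*(-6)*(-11)*(-1/12725) = -22*(-1/12725) = 22/12725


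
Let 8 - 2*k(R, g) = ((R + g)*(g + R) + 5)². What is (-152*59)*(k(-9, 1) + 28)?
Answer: 21061348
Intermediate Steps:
k(R, g) = 4 - (5 + (R + g)²)²/2 (k(R, g) = 4 - ((R + g)*(g + R) + 5)²/2 = 4 - ((R + g)*(R + g) + 5)²/2 = 4 - ((R + g)² + 5)²/2 = 4 - (5 + (R + g)²)²/2)
(-152*59)*(k(-9, 1) + 28) = (-152*59)*((4 - (5 + (-9 + 1)²)²/2) + 28) = -8968*((4 - (5 + (-8)²)²/2) + 28) = -8968*((4 - (5 + 64)²/2) + 28) = -8968*((4 - ½*69²) + 28) = -8968*((4 - ½*4761) + 28) = -8968*((4 - 4761/2) + 28) = -8968*(-4753/2 + 28) = -8968*(-4697/2) = 21061348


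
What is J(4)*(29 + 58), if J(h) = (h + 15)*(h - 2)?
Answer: 3306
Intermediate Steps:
J(h) = (-2 + h)*(15 + h) (J(h) = (15 + h)*(-2 + h) = (-2 + h)*(15 + h))
J(4)*(29 + 58) = (-30 + 4² + 13*4)*(29 + 58) = (-30 + 16 + 52)*87 = 38*87 = 3306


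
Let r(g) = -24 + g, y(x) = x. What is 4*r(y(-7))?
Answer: -124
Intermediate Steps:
4*r(y(-7)) = 4*(-24 - 7) = 4*(-31) = -124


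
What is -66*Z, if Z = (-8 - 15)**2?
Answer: -34914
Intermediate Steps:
Z = 529 (Z = (-23)**2 = 529)
-66*Z = -66*529 = -34914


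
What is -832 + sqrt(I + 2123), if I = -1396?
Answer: -832 + sqrt(727) ≈ -805.04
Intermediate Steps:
-832 + sqrt(I + 2123) = -832 + sqrt(-1396 + 2123) = -832 + sqrt(727)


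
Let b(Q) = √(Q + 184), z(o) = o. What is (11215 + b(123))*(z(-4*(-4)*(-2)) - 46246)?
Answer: -519007770 - 46278*√307 ≈ -5.1982e+8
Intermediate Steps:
b(Q) = √(184 + Q)
(11215 + b(123))*(z(-4*(-4)*(-2)) - 46246) = (11215 + √(184 + 123))*(-4*(-4)*(-2) - 46246) = (11215 + √307)*(16*(-2) - 46246) = (11215 + √307)*(-32 - 46246) = (11215 + √307)*(-46278) = -519007770 - 46278*√307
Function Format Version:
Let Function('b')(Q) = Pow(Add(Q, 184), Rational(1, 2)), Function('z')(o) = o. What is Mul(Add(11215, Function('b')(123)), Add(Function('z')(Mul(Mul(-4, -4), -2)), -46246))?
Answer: Add(-519007770, Mul(-46278, Pow(307, Rational(1, 2)))) ≈ -5.1982e+8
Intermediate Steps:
Function('b')(Q) = Pow(Add(184, Q), Rational(1, 2))
Mul(Add(11215, Function('b')(123)), Add(Function('z')(Mul(Mul(-4, -4), -2)), -46246)) = Mul(Add(11215, Pow(Add(184, 123), Rational(1, 2))), Add(Mul(Mul(-4, -4), -2), -46246)) = Mul(Add(11215, Pow(307, Rational(1, 2))), Add(Mul(16, -2), -46246)) = Mul(Add(11215, Pow(307, Rational(1, 2))), Add(-32, -46246)) = Mul(Add(11215, Pow(307, Rational(1, 2))), -46278) = Add(-519007770, Mul(-46278, Pow(307, Rational(1, 2))))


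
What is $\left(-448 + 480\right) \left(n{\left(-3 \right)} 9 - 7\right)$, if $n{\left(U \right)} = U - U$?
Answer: $-224$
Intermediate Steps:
$n{\left(U \right)} = 0$
$\left(-448 + 480\right) \left(n{\left(-3 \right)} 9 - 7\right) = \left(-448 + 480\right) \left(0 \cdot 9 - 7\right) = 32 \left(0 - 7\right) = 32 \left(-7\right) = -224$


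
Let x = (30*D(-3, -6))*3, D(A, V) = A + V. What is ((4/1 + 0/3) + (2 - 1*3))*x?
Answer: -2430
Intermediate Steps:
x = -810 (x = (30*(-3 - 6))*3 = (30*(-9))*3 = -270*3 = -810)
((4/1 + 0/3) + (2 - 1*3))*x = ((4/1 + 0/3) + (2 - 1*3))*(-810) = ((4*1 + 0*(⅓)) + (2 - 3))*(-810) = ((4 + 0) - 1)*(-810) = (4 - 1)*(-810) = 3*(-810) = -2430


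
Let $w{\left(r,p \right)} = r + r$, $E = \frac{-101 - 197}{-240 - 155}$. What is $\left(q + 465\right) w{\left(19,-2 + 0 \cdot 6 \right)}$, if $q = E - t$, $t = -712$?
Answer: $\frac{17678094}{395} \approx 44755.0$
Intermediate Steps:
$E = \frac{298}{395}$ ($E = - \frac{298}{-395} = \left(-298\right) \left(- \frac{1}{395}\right) = \frac{298}{395} \approx 0.75443$)
$w{\left(r,p \right)} = 2 r$
$q = \frac{281538}{395}$ ($q = \frac{298}{395} - -712 = \frac{298}{395} + 712 = \frac{281538}{395} \approx 712.75$)
$\left(q + 465\right) w{\left(19,-2 + 0 \cdot 6 \right)} = \left(\frac{281538}{395} + 465\right) 2 \cdot 19 = \frac{465213}{395} \cdot 38 = \frac{17678094}{395}$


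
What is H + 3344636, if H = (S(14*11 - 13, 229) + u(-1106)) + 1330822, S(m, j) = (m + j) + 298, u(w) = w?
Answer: 4675020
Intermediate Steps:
S(m, j) = 298 + j + m (S(m, j) = (j + m) + 298 = 298 + j + m)
H = 1330384 (H = ((298 + 229 + (14*11 - 13)) - 1106) + 1330822 = ((298 + 229 + (154 - 13)) - 1106) + 1330822 = ((298 + 229 + 141) - 1106) + 1330822 = (668 - 1106) + 1330822 = -438 + 1330822 = 1330384)
H + 3344636 = 1330384 + 3344636 = 4675020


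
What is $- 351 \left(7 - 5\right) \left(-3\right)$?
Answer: $2106$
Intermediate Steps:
$- 351 \left(7 - 5\right) \left(-3\right) = - 351 \cdot 2 \left(-3\right) = \left(-351\right) \left(-6\right) = 2106$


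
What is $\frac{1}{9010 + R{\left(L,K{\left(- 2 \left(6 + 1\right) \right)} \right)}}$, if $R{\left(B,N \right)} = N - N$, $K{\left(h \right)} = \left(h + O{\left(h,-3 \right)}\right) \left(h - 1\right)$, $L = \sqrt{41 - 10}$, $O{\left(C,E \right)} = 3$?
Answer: $\frac{1}{9010} \approx 0.00011099$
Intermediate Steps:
$L = \sqrt{31} \approx 5.5678$
$K{\left(h \right)} = \left(-1 + h\right) \left(3 + h\right)$ ($K{\left(h \right)} = \left(h + 3\right) \left(h - 1\right) = \left(3 + h\right) \left(-1 + h\right) = \left(-1 + h\right) \left(3 + h\right)$)
$R{\left(B,N \right)} = 0$
$\frac{1}{9010 + R{\left(L,K{\left(- 2 \left(6 + 1\right) \right)} \right)}} = \frac{1}{9010 + 0} = \frac{1}{9010}$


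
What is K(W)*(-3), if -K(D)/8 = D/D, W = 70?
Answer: 24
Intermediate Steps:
K(D) = -8 (K(D) = -8*D/D = -8*1 = -8)
K(W)*(-3) = -8*(-3) = 24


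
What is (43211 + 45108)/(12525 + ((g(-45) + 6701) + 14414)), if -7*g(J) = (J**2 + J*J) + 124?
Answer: 618233/231306 ≈ 2.6728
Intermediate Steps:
g(J) = -124/7 - 2*J**2/7 (g(J) = -((J**2 + J*J) + 124)/7 = -((J**2 + J**2) + 124)/7 = -(2*J**2 + 124)/7 = -(124 + 2*J**2)/7 = -124/7 - 2*J**2/7)
(43211 + 45108)/(12525 + ((g(-45) + 6701) + 14414)) = (43211 + 45108)/(12525 + (((-124/7 - 2/7*(-45)**2) + 6701) + 14414)) = 88319/(12525 + (((-124/7 - 2/7*2025) + 6701) + 14414)) = 88319/(12525 + (((-124/7 - 4050/7) + 6701) + 14414)) = 88319/(12525 + ((-4174/7 + 6701) + 14414)) = 88319/(12525 + (42733/7 + 14414)) = 88319/(12525 + 143631/7) = 88319/(231306/7) = 88319*(7/231306) = 618233/231306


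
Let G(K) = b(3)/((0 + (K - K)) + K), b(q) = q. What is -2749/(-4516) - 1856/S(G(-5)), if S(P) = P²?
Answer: -209517659/40644 ≈ -5154.9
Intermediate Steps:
G(K) = 3/K (G(K) = 3/((0 + (K - K)) + K) = 3/((0 + 0) + K) = 3/(0 + K) = 3/K)
-2749/(-4516) - 1856/S(G(-5)) = -2749/(-4516) - 1856/((3/(-5))²) = -2749*(-1/4516) - 1856/((3*(-⅕))²) = 2749/4516 - 1856/((-⅗)²) = 2749/4516 - 1856/9/25 = 2749/4516 - 1856*25/9 = 2749/4516 - 46400/9 = -209517659/40644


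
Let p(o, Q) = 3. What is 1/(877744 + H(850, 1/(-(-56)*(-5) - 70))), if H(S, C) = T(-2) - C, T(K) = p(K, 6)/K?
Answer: 175/153604938 ≈ 1.1393e-6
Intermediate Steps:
T(K) = 3/K
H(S, C) = -3/2 - C (H(S, C) = 3/(-2) - C = 3*(-½) - C = -3/2 - C)
1/(877744 + H(850, 1/(-(-56)*(-5) - 70))) = 1/(877744 + (-3/2 - 1/(-(-56)*(-5) - 70))) = 1/(877744 + (-3/2 - 1/(-1*280 - 70))) = 1/(877744 + (-3/2 - 1/(-280 - 70))) = 1/(877744 + (-3/2 - 1/(-350))) = 1/(877744 + (-3/2 - 1*(-1/350))) = 1/(877744 + (-3/2 + 1/350)) = 1/(877744 - 262/175) = 1/(153604938/175) = 175/153604938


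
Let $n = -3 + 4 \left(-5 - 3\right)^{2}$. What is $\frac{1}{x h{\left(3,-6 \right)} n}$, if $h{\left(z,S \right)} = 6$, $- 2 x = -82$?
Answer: $\frac{1}{62238} \approx 1.6067 \cdot 10^{-5}$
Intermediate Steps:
$x = 41$ ($x = \left(- \frac{1}{2}\right) \left(-82\right) = 41$)
$n = 253$ ($n = -3 + 4 \left(-8\right)^{2} = -3 + 4 \cdot 64 = -3 + 256 = 253$)
$\frac{1}{x h{\left(3,-6 \right)} n} = \frac{1}{41 \cdot 6 \cdot 253} = \frac{1}{246 \cdot 253} = \frac{1}{62238}$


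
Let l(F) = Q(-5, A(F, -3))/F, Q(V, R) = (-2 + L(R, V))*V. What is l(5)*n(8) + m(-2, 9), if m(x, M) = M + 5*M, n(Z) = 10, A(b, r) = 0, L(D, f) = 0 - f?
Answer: 24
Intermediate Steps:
L(D, f) = -f
m(x, M) = 6*M
Q(V, R) = V*(-2 - V) (Q(V, R) = (-2 - V)*V = V*(-2 - V))
l(F) = -15/F (l(F) = (-1*(-5)*(2 - 5))/F = (-1*(-5)*(-3))/F = -15/F)
l(5)*n(8) + m(-2, 9) = -15/5*10 + 6*9 = -15*⅕*10 + 54 = -3*10 + 54 = -30 + 54 = 24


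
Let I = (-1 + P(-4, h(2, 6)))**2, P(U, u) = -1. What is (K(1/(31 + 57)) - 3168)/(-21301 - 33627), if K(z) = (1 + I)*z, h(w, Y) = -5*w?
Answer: 278779/4833664 ≈ 0.057674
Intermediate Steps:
I = 4 (I = (-1 - 1)**2 = (-2)**2 = 4)
K(z) = 5*z (K(z) = (1 + 4)*z = 5*z)
(K(1/(31 + 57)) - 3168)/(-21301 - 33627) = (5/(31 + 57) - 3168)/(-21301 - 33627) = (5/88 - 3168)/(-54928) = (5*(1/88) - 3168)*(-1/54928) = (5/88 - 3168)*(-1/54928) = -278779/88*(-1/54928) = 278779/4833664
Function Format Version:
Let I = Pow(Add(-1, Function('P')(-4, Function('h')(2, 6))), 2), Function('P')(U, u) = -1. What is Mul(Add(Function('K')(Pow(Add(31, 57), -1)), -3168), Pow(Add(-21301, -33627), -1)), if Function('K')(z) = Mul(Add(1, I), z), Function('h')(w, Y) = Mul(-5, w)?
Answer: Rational(278779, 4833664) ≈ 0.057674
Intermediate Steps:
I = 4 (I = Pow(Add(-1, -1), 2) = Pow(-2, 2) = 4)
Function('K')(z) = Mul(5, z) (Function('K')(z) = Mul(Add(1, 4), z) = Mul(5, z))
Mul(Add(Function('K')(Pow(Add(31, 57), -1)), -3168), Pow(Add(-21301, -33627), -1)) = Mul(Add(Mul(5, Pow(Add(31, 57), -1)), -3168), Pow(Add(-21301, -33627), -1)) = Mul(Add(Mul(5, Pow(88, -1)), -3168), Pow(-54928, -1)) = Mul(Add(Mul(5, Rational(1, 88)), -3168), Rational(-1, 54928)) = Mul(Add(Rational(5, 88), -3168), Rational(-1, 54928)) = Mul(Rational(-278779, 88), Rational(-1, 54928)) = Rational(278779, 4833664)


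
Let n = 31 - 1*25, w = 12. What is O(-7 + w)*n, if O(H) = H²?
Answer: 150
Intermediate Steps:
n = 6 (n = 31 - 25 = 6)
O(-7 + w)*n = (-7 + 12)²*6 = 5²*6 = 25*6 = 150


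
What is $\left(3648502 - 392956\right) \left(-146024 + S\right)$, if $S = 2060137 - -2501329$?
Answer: $14374674541332$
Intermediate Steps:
$S = 4561466$ ($S = 2060137 + 2501329 = 4561466$)
$\left(3648502 - 392956\right) \left(-146024 + S\right) = \left(3648502 - 392956\right) \left(-146024 + 4561466\right) = 3255546 \cdot 4415442 = 14374674541332$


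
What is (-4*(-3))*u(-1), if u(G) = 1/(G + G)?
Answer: -6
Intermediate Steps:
u(G) = 1/(2*G)
(-4*(-3))*u(-1) = (-4*(-3))*((½)/(-1)) = 12*((½)*(-1)) = 12*(-½) = -6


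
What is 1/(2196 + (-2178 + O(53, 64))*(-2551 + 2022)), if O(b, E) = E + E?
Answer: 1/1086646 ≈ 9.2026e-7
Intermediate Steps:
O(b, E) = 2*E
1/(2196 + (-2178 + O(53, 64))*(-2551 + 2022)) = 1/(2196 + (-2178 + 2*64)*(-2551 + 2022)) = 1/(2196 + (-2178 + 128)*(-529)) = 1/(2196 - 2050*(-529)) = 1/(2196 + 1084450) = 1/1086646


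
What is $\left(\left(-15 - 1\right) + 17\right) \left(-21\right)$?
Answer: $-21$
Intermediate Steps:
$\left(\left(-15 - 1\right) + 17\right) \left(-21\right) = \left(-16 + 17\right) \left(-21\right) = 1 \left(-21\right) = -21$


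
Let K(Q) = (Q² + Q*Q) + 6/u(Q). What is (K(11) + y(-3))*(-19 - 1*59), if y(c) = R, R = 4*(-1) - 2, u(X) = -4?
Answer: -18291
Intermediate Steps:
R = -6 (R = -4 - 2 = -6)
K(Q) = -3/2 + 2*Q² (K(Q) = (Q² + Q*Q) + 6/(-4) = (Q² + Q²) + 6*(-¼) = 2*Q² - 3/2 = -3/2 + 2*Q²)
y(c) = -6
(K(11) + y(-3))*(-19 - 1*59) = ((-3/2 + 2*11²) - 6)*(-19 - 1*59) = ((-3/2 + 2*121) - 6)*(-19 - 59) = ((-3/2 + 242) - 6)*(-78) = (481/2 - 6)*(-78) = (469/2)*(-78) = -18291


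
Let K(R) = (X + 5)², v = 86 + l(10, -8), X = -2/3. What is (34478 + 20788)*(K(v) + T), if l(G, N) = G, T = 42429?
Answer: 7037756660/3 ≈ 2.3459e+9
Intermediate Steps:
X = -⅔ (X = -2*⅓ = -⅔ ≈ -0.66667)
v = 96 (v = 86 + 10 = 96)
K(R) = 169/9 (K(R) = (-⅔ + 5)² = (13/3)² = 169/9)
(34478 + 20788)*(K(v) + T) = (34478 + 20788)*(169/9 + 42429) = 55266*(382030/9) = 7037756660/3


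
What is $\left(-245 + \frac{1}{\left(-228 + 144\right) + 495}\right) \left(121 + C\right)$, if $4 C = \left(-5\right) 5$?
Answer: $- \frac{7703091}{274} \approx -28113.0$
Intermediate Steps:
$C = - \frac{25}{4}$ ($C = \frac{\left(-5\right) 5}{4} = \frac{1}{4} \left(-25\right) = - \frac{25}{4} \approx -6.25$)
$\left(-245 + \frac{1}{\left(-228 + 144\right) + 495}\right) \left(121 + C\right) = \left(-245 + \frac{1}{\left(-228 + 144\right) + 495}\right) \left(121 - \frac{25}{4}\right) = \left(-245 + \frac{1}{-84 + 495}\right) \frac{459}{4} = \left(-245 + \frac{1}{411}\right) \frac{459}{4} = \left(- \frac{100694}{411}\right) \frac{459}{4} = - \frac{7703091}{274}$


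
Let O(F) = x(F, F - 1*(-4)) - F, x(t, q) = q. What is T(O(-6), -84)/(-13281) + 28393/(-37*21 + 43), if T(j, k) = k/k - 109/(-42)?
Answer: -3959445755/102356667 ≈ -38.683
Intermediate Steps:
O(F) = 4 (O(F) = (F - 1*(-4)) - F = (F + 4) - F = (4 + F) - F = 4)
T(j, k) = 151/42 (T(j, k) = 1 - 109*(-1/42) = 1 + 109/42 = 151/42)
T(O(-6), -84)/(-13281) + 28393/(-37*21 + 43) = (151/42)/(-13281) + 28393/(-37*21 + 43) = (151/42)*(-1/13281) + 28393/(-777 + 43) = -151/557802 + 28393/(-734) = -151/557802 + 28393*(-1/734) = -151/557802 - 28393/734 = -3959445755/102356667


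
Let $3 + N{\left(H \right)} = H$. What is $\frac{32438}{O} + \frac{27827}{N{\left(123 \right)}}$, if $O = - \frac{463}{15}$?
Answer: $- \frac{45504499}{55560} \approx -819.02$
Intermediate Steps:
$O = - \frac{463}{15}$ ($O = \left(-463\right) \frac{1}{15} = - \frac{463}{15} \approx -30.867$)
$N{\left(H \right)} = -3 + H$
$\frac{32438}{O} + \frac{27827}{N{\left(123 \right)}} = \frac{32438}{- \frac{463}{15}} + \frac{27827}{-3 + 123} = 32438 \left(- \frac{15}{463}\right) + \frac{27827}{120} = - \frac{486570}{463} + 27827 \cdot \frac{1}{120} = - \frac{486570}{463} + \frac{27827}{120} = - \frac{45504499}{55560}$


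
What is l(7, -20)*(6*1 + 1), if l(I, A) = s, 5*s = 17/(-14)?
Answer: -17/10 ≈ -1.7000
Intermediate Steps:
s = -17/70 (s = (17/(-14))/5 = (17*(-1/14))/5 = (1/5)*(-17/14) = -17/70 ≈ -0.24286)
l(I, A) = -17/70
l(7, -20)*(6*1 + 1) = -17*(6*1 + 1)/70 = -17*(6 + 1)/70 = -17/70*7 = -17/10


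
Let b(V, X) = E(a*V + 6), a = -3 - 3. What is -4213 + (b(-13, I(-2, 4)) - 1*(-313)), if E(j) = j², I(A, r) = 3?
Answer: 3156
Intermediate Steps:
a = -6
b(V, X) = (6 - 6*V)² (b(V, X) = (-6*V + 6)² = (6 - 6*V)²)
-4213 + (b(-13, I(-2, 4)) - 1*(-313)) = -4213 + (36*(1 - 1*(-13))² - 1*(-313)) = -4213 + (36*(1 + 13)² + 313) = -4213 + (36*14² + 313) = -4213 + (36*196 + 313) = -4213 + (7056 + 313) = -4213 + 7369 = 3156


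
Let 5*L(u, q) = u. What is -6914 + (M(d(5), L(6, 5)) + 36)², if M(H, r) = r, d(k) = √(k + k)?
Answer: -138254/25 ≈ -5530.2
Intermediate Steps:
d(k) = √2*√k (d(k) = √(2*k) = √2*√k)
L(u, q) = u/5
-6914 + (M(d(5), L(6, 5)) + 36)² = -6914 + ((⅕)*6 + 36)² = -6914 + (6/5 + 36)² = -6914 + (186/5)² = -6914 + 34596/25 = -138254/25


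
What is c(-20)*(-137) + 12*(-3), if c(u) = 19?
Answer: -2639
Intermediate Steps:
c(-20)*(-137) + 12*(-3) = 19*(-137) + 12*(-3) = -2603 - 36 = -2639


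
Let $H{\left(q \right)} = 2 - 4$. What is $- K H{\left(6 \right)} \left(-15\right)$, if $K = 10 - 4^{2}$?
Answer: $180$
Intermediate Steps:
$H{\left(q \right)} = -2$ ($H{\left(q \right)} = 2 - 4 = -2$)
$K = -6$ ($K = 10 - 16 = -6$)
$- K H{\left(6 \right)} \left(-15\right) = - \left(-6\right) \left(-2\right) \left(-15\right) = - 12 \left(-15\right) = \left(-1\right) \left(-180\right) = 180$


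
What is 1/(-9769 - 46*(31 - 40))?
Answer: -1/9355 ≈ -0.00010689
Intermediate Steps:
1/(-9769 - 46*(31 - 40)) = 1/(-9769 - 46*(-9)) = 1/(-9769 + 414) = 1/(-9355) = -1/9355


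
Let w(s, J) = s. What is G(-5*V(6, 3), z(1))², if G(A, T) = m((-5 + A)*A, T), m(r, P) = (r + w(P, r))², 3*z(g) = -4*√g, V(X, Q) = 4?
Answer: 5008715616256/81 ≈ 6.1836e+10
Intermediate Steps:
z(g) = -4*√g/3 (z(g) = (-4*√g)/3 = -4*√g/3)
m(r, P) = (P + r)² (m(r, P) = (r + P)² = (P + r)²)
G(A, T) = (T + A*(-5 + A))² (G(A, T) = (T + (-5 + A)*A)² = (T + A*(-5 + A))²)
G(-5*V(6, 3), z(1))² = ((-4*√1/3 + (-5*4)*(-5 - 5*4))²)² = ((-4/3*1 - 20*(-5 - 20))²)² = ((-4/3 - 20*(-25))²)² = ((-4/3 + 500)²)² = ((1496/3)²)² = (2238016/9)² = 5008715616256/81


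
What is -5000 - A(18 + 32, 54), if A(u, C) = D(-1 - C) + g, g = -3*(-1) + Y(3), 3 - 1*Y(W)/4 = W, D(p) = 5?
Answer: -5008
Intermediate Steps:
Y(W) = 12 - 4*W
g = 3 (g = -3*(-1) + (12 - 4*3) = 3 + (12 - 12) = 3 + 0 = 3)
A(u, C) = 8 (A(u, C) = 5 + 3 = 8)
-5000 - A(18 + 32, 54) = -5000 - 1*8 = -5000 - 8 = -5008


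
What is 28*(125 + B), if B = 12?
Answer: 3836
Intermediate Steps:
28*(125 + B) = 28*(125 + 12) = 28*137 = 3836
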